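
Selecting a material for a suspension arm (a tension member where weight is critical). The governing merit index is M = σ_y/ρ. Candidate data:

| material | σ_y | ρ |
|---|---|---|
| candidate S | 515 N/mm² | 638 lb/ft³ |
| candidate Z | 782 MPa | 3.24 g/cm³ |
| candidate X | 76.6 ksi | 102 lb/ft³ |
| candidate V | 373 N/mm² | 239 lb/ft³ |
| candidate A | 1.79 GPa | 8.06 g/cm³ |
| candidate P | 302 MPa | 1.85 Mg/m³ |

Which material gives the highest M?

candidate X

Putting every candidate on a common basis:
  candidate S: σ_y = 515.0 MPa, ρ = 10220 kg/m³
  candidate Z: σ_y = 782.0 MPa, ρ = 3240 kg/m³
  candidate X: σ_y = 528.1 MPa, ρ = 1634 kg/m³
  candidate V: σ_y = 373.0 MPa, ρ = 3828 kg/m³
  candidate A: σ_y = 1790 MPa, ρ = 8060 kg/m³
  candidate P: σ_y = 302.0 MPa, ρ = 1850 kg/m³
  candidate X: M = 323 kN·m/kg
  candidate Z: M = 241 kN·m/kg
  candidate A: M = 222 kN·m/kg
  candidate P: M = 163 kN·m/kg
  candidate V: M = 97.4 kN·m/kg
  candidate S: M = 50.4 kN·m/kg
Candidate X has the largest M.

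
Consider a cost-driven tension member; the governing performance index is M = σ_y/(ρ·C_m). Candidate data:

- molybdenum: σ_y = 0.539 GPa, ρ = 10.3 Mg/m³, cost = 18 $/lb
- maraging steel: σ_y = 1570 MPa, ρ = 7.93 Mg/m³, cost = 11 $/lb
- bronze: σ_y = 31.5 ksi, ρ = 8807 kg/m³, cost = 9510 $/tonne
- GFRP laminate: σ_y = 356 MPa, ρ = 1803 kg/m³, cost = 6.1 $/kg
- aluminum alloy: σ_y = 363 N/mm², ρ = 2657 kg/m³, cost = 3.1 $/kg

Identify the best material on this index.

Convert each candidate to consistent units, then evaluate M:
  molybdenum: σ_y = 539.0 MPa, ρ = 10300 kg/m³, cost = 39.68 $/kg
  maraging steel: σ_y = 1570 MPa, ρ = 7930 kg/m³, cost = 24.25 $/kg
  bronze: σ_y = 217.2 MPa, ρ = 8807 kg/m³, cost = 9.510 $/kg
  GFRP laminate: σ_y = 356.0 MPa, ρ = 1803 kg/m³, cost = 6.100 $/kg
  aluminum alloy: σ_y = 363.0 MPa, ρ = 2657 kg/m³, cost = 3.100 $/kg
  aluminum alloy: M = 44.1 kN·m per $
  GFRP laminate: M = 32.4 kN·m per $
  maraging steel: M = 8.16 kN·m per $
  bronze: M = 2.59 kN·m per $
  molybdenum: M = 1.32 kN·m per $
Highest index: aluminum alloy.

aluminum alloy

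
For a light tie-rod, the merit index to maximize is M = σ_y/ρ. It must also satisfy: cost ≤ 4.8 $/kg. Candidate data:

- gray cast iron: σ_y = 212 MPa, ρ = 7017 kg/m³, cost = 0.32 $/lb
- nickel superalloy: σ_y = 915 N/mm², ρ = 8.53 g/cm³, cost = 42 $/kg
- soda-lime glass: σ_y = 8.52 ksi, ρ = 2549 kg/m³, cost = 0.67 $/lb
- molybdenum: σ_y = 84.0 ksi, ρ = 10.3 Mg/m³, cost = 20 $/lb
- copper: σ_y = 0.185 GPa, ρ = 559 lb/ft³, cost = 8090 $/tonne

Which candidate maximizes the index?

gray cast iron

Screen on constraints: cost ≤ 4.8 $/kg. Survivors: gray cast iron, soda-lime glass.
In SI units:
  gray cast iron: σ_y = 212.0 MPa, ρ = 7017 kg/m³
  soda-lime glass: σ_y = 58.74 MPa, ρ = 2549 kg/m³
  gray cast iron: M = 30.2 kN·m/kg
  soda-lime glass: M = 23.0 kN·m/kg
Gray cast iron ranks first.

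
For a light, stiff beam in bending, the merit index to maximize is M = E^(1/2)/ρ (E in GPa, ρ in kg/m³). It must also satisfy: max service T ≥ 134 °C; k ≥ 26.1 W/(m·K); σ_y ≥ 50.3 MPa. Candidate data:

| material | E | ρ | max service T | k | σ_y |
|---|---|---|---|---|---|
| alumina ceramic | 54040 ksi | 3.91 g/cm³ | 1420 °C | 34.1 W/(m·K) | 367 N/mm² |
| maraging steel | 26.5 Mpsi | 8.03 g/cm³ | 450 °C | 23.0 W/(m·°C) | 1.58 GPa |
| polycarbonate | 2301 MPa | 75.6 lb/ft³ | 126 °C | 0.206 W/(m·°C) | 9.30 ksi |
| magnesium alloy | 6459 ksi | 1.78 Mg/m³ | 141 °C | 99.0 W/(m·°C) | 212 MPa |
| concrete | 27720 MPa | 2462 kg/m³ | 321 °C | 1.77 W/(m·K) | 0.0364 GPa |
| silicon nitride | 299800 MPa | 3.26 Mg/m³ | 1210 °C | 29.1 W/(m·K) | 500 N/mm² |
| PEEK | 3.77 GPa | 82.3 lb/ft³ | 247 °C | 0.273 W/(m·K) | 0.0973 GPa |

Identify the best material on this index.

Screen on constraints: max service T ≥ 134 °C; k ≥ 26.1 W/(m·K); σ_y ≥ 50.3 MPa. Survivors: alumina ceramic, magnesium alloy, silicon nitride.
Putting every candidate on a common basis:
  alumina ceramic: E = 372.6 GPa, ρ = 3910 kg/m³
  magnesium alloy: E = 44.53 GPa, ρ = 1780 kg/m³
  silicon nitride: E = 299.8 GPa, ρ = 3260 kg/m³
  silicon nitride: M = 5.31×10⁻³
  alumina ceramic: M = 4.94×10⁻³
  magnesium alloy: M = 3.75×10⁻³
The maximum is for silicon nitride.

silicon nitride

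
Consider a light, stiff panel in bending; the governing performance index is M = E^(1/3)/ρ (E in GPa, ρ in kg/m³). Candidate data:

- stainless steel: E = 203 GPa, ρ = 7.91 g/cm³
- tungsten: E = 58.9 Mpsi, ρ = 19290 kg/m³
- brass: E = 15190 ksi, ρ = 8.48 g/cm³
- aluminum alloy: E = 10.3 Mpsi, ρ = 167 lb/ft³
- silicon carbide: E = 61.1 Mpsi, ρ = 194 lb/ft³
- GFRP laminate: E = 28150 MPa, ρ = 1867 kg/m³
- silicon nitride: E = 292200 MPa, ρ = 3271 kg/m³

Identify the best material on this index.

Convert each candidate to consistent units, then evaluate M:
  stainless steel: E = 203.0 GPa, ρ = 7910 kg/m³
  tungsten: E = 406.1 GPa, ρ = 19290 kg/m³
  brass: E = 104.7 GPa, ρ = 8480 kg/m³
  aluminum alloy: E = 71.02 GPa, ρ = 2675 kg/m³
  silicon carbide: E = 421.3 GPa, ρ = 3108 kg/m³
  GFRP laminate: E = 28.15 GPa, ρ = 1867 kg/m³
  silicon nitride: E = 292.2 GPa, ρ = 3271 kg/m³
  silicon carbide: M = 2.41×10⁻³
  silicon nitride: M = 2.03×10⁻³
  GFRP laminate: M = 1.63×10⁻³
  aluminum alloy: M = 1.55×10⁻³
  stainless steel: M = 0.743×10⁻³
  brass: M = 0.556×10⁻³
  tungsten: M = 0.384×10⁻³
Silicon carbide has the largest M.

silicon carbide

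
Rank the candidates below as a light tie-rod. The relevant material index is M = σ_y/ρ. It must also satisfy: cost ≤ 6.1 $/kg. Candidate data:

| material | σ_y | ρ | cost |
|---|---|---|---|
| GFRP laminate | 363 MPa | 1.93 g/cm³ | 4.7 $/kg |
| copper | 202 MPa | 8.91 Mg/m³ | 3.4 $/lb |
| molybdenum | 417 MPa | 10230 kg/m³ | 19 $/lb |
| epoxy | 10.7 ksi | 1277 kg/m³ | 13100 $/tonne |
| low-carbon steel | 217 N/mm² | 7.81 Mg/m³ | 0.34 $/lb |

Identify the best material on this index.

GFRP laminate

Screen on constraints: cost ≤ 6.1 $/kg. Survivors: GFRP laminate, low-carbon steel.
Normalizing units and computing the index:
  GFRP laminate: σ_y = 363.0 MPa, ρ = 1930 kg/m³
  low-carbon steel: σ_y = 217.0 MPa, ρ = 7810 kg/m³
  GFRP laminate: M = 188 kN·m/kg
  low-carbon steel: M = 27.8 kN·m/kg
GFRP laminate ranks first.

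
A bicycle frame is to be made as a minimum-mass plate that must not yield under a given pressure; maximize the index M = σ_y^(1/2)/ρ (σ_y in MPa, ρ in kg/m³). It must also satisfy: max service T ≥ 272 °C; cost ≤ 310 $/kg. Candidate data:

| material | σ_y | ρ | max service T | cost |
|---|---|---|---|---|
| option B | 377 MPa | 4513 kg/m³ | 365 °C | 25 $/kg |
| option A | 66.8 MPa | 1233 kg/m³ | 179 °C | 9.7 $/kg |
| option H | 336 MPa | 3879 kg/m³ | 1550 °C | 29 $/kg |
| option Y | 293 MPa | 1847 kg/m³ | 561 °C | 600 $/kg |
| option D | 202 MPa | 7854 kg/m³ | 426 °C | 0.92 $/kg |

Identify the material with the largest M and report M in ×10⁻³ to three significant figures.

Screen on constraints: max service T ≥ 272 °C; cost ≤ 310 $/kg. Survivors: option B, option H, option D.
Computing M directly (units already consistent):
  option H: M = 4.73×10⁻³
  option B: M = 4.30×10⁻³
  option D: M = 1.81×10⁻³
The maximum is for option H.

option H, M = 4.73×10⁻³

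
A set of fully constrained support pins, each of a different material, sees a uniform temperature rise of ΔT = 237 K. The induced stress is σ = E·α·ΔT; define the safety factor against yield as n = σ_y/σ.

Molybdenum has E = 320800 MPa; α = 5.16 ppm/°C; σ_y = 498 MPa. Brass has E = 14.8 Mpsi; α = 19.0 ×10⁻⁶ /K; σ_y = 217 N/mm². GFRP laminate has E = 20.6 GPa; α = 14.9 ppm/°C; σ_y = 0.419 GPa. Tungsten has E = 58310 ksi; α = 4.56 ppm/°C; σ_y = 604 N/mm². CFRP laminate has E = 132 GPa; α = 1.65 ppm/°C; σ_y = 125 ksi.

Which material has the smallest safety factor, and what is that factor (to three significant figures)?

brass, n = 0.472

In consistent units (E in GPa, α in ×10⁻⁶/K, σ_y in MPa):
  molybdenum: E = 320.8, α = 5.16, σ_y = 498.0 → σ = 392 MPa, n = 1.27
  brass: E = 102.0, α = 19.0, σ_y = 217.0 → σ = 459 MPa, n = 0.472
  GFRP laminate: E = 20.60, α = 14.9, σ_y = 419.0 → σ = 72.7 MPa, n = 5.76
  tungsten: E = 402.0, α = 4.56, σ_y = 604.0 → σ = 434 MPa, n = 1.39
  CFRP laminate: E = 132.0, α = 1.65, σ_y = 861.8 → σ = 51.6 MPa, n = 16.7
Brass has the lowest safety factor, n = 0.472.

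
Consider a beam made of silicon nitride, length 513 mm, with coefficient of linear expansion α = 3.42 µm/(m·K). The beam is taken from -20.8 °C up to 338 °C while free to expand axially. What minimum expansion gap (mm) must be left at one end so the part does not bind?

ΔT = 338 − (-20.8) = 358.8 K.
ΔL = α·L₀·ΔT = 3.42×10⁻⁶ × 513 mm × 358.8 K = 0.630 mm.

0.630 mm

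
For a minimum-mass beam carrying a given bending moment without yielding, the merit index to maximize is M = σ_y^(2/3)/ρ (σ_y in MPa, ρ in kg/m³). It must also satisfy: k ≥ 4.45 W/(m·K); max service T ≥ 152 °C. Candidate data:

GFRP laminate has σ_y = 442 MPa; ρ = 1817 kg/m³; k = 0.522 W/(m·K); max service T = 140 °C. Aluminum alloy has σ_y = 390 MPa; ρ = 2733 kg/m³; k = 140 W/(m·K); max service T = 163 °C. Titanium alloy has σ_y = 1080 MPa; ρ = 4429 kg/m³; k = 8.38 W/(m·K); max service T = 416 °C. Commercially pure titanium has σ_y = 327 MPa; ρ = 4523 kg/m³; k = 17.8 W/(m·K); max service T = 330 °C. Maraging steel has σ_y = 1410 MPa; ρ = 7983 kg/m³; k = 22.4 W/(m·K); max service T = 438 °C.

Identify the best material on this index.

Screen on constraints: k ≥ 4.45 W/(m·K); max service T ≥ 152 °C. Survivors: aluminum alloy, titanium alloy, commercially pure titanium, maraging steel.
Per-candidate index values:
  titanium alloy: M = 23.8×10⁻³
  aluminum alloy: M = 19.5×10⁻³
  maraging steel: M = 15.8×10⁻³
  commercially pure titanium: M = 10.5×10⁻³
Titanium alloy has the largest M.

titanium alloy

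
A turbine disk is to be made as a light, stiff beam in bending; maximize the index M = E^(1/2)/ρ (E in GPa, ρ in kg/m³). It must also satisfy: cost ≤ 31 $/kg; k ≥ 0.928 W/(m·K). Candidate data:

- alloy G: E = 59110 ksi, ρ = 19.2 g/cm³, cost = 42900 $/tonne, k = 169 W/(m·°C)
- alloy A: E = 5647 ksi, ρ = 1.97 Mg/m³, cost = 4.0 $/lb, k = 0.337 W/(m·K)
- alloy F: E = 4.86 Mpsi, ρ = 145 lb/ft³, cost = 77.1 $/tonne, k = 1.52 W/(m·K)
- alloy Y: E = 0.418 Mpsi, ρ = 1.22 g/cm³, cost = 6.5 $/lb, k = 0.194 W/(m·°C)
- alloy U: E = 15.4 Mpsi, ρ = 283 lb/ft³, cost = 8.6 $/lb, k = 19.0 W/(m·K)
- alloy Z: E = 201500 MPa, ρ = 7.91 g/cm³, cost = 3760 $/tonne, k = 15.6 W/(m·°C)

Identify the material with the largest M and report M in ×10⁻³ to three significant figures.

alloy F, M = 2.49×10⁻³

Screen on constraints: cost ≤ 31 $/kg; k ≥ 0.928 W/(m·K). Survivors: alloy F, alloy U, alloy Z.
Putting every candidate on a common basis:
  alloy F: E = 33.51 GPa, ρ = 2323 kg/m³
  alloy U: E = 106.2 GPa, ρ = 4533 kg/m³
  alloy Z: E = 201.5 GPa, ρ = 7910 kg/m³
  alloy F: M = 2.49×10⁻³
  alloy U: M = 2.27×10⁻³
  alloy Z: M = 1.79×10⁻³
Alloy F ranks first.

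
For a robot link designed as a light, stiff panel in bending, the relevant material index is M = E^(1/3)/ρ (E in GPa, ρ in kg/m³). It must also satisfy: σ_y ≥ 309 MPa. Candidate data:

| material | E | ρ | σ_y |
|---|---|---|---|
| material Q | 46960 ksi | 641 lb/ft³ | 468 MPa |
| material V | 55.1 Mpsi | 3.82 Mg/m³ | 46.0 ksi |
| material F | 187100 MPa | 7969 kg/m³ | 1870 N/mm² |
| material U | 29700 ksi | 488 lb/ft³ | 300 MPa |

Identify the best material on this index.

material V

Screen on constraints: σ_y ≥ 309 MPa. Survivors: material Q, material V, material F.
After converting to SI:
  material Q: E = 323.8 GPa, ρ = 10270 kg/m³
  material V: E = 379.9 GPa, ρ = 3820 kg/m³
  material F: E = 187.1 GPa, ρ = 7969 kg/m³
  material V: M = 1.90×10⁻³
  material F: M = 0.718×10⁻³
  material Q: M = 0.669×10⁻³
Material V has the largest M.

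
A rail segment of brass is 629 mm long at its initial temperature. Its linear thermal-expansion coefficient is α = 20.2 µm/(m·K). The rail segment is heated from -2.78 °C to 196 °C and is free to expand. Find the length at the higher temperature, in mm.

631.53 mm

ΔT = 196 − (-2.78) = 198.8 K.
ΔL = α·L₀·ΔT = 20.2×10⁻⁶ × 629 mm × 198.8 K = 2.53 mm.
L = L₀ + ΔL = 629 + 2.53 = 631.53 mm.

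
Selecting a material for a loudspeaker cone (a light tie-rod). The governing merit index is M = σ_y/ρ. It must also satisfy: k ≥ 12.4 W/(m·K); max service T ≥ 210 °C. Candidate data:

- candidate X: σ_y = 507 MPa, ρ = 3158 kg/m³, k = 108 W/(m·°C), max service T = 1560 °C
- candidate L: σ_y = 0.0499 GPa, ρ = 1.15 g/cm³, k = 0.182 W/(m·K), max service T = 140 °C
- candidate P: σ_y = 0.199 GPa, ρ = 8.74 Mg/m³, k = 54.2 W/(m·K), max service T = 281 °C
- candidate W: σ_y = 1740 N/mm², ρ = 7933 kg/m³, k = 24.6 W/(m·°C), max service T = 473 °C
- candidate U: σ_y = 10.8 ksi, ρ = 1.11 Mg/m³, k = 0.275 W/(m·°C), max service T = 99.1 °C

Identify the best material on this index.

Screen on constraints: k ≥ 12.4 W/(m·K); max service T ≥ 210 °C. Survivors: candidate X, candidate P, candidate W.
Normalizing units and computing the index:
  candidate X: σ_y = 507.0 MPa, ρ = 3158 kg/m³
  candidate P: σ_y = 199.0 MPa, ρ = 8740 kg/m³
  candidate W: σ_y = 1740 MPa, ρ = 7933 kg/m³
  candidate W: M = 219 kN·m/kg
  candidate X: M = 161 kN·m/kg
  candidate P: M = 22.8 kN·m/kg
Candidate W ranks first.

candidate W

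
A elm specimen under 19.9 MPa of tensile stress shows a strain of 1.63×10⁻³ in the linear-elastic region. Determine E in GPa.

E = σ/ε = 19.9 MPa / 1.63×10⁻³ = 12210 MPa = 12.2 GPa.

12.2 GPa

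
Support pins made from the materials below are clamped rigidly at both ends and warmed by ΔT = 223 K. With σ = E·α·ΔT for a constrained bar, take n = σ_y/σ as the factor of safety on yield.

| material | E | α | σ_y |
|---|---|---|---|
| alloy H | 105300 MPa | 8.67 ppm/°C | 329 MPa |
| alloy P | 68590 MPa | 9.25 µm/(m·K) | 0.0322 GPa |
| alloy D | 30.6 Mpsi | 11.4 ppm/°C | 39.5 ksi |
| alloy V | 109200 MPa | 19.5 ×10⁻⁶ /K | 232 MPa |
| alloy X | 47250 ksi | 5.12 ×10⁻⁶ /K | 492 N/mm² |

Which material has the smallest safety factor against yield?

alloy P

In consistent units (E in GPa, α in ×10⁻⁶/K, σ_y in MPa):
  alloy H: E = 105.3, α = 8.67, σ_y = 329.0 → σ = 204 MPa, n = 1.62
  alloy P: E = 68.59, α = 9.25, σ_y = 32.20 → σ = 141 MPa, n = 0.228
  alloy D: E = 211.0, α = 11.4, σ_y = 272.3 → σ = 536 MPa, n = 0.508
  alloy V: E = 109.2, α = 19.5, σ_y = 232.0 → σ = 475 MPa, n = 0.489
  alloy X: E = 325.8, α = 5.12, σ_y = 492.0 → σ = 372 MPa, n = 1.32
Alloy P has the lowest safety factor, n = 0.228.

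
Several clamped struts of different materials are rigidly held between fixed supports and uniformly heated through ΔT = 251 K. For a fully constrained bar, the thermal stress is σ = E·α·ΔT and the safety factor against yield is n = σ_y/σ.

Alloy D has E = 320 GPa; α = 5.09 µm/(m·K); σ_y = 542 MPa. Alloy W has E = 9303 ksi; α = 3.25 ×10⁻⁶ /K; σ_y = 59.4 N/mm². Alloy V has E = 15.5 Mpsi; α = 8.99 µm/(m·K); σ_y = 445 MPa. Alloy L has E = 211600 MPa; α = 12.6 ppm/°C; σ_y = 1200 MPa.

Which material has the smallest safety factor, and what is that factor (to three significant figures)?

In consistent units (E in GPa, α in ×10⁻⁶/K, σ_y in MPa):
  alloy D: E = 320.0, α = 5.09, σ_y = 542.0 → σ = 409 MPa, n = 1.33
  alloy W: E = 64.14, α = 3.25, σ_y = 59.40 → σ = 52.3 MPa, n = 1.14
  alloy V: E = 106.9, α = 8.99, σ_y = 445.0 → σ = 241 MPa, n = 1.85
  alloy L: E = 211.6, α = 12.6, σ_y = 1200 → σ = 669 MPa, n = 1.79
The minimum is alloy W at n = 1.14.

alloy W, n = 1.14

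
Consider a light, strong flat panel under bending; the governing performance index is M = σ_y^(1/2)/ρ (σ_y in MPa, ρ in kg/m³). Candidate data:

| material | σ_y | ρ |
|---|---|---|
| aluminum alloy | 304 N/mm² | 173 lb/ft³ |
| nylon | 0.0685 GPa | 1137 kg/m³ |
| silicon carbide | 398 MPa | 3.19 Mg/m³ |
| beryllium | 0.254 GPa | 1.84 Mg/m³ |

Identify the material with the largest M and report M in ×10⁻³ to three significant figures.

beryllium, M = 8.66×10⁻³

In SI units:
  aluminum alloy: σ_y = 304.0 MPa, ρ = 2771 kg/m³
  nylon: σ_y = 68.50 MPa, ρ = 1137 kg/m³
  silicon carbide: σ_y = 398.0 MPa, ρ = 3190 kg/m³
  beryllium: σ_y = 254.0 MPa, ρ = 1840 kg/m³
  beryllium: M = 8.66×10⁻³
  nylon: M = 7.28×10⁻³
  aluminum alloy: M = 6.29×10⁻³
  silicon carbide: M = 6.25×10⁻³
Beryllium has the largest M.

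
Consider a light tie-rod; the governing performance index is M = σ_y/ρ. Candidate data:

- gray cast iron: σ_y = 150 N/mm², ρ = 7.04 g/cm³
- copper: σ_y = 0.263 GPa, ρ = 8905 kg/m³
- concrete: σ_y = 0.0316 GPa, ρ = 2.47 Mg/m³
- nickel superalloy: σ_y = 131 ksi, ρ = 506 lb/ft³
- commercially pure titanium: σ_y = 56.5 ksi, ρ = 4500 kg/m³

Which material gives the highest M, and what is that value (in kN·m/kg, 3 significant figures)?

Normalizing units and computing the index:
  gray cast iron: σ_y = 150.0 MPa, ρ = 7040 kg/m³
  copper: σ_y = 263.0 MPa, ρ = 8905 kg/m³
  concrete: σ_y = 31.60 MPa, ρ = 2470 kg/m³
  nickel superalloy: σ_y = 903.2 MPa, ρ = 8105 kg/m³
  commercially pure titanium: σ_y = 389.6 MPa, ρ = 4500 kg/m³
  nickel superalloy: M = 111 kN·m/kg
  commercially pure titanium: M = 86.6 kN·m/kg
  copper: M = 29.5 kN·m/kg
  gray cast iron: M = 21.3 kN·m/kg
  concrete: M = 12.8 kN·m/kg
Nickel superalloy ranks first.

nickel superalloy, M = 111 kN·m/kg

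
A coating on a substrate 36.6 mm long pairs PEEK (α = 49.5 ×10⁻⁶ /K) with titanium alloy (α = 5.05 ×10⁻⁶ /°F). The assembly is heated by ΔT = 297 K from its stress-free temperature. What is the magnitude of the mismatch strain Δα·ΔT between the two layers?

0.0120

titanium alloy: α = 5.05×10⁻⁶/°F × 9/5 = 9.09×10⁻⁶/K.
Δα = |49.5 − 9.09|×10⁻⁶/K = 40.4×10⁻⁶/K.
Mismatch strain = Δα·ΔT = 40.4×10⁻⁶ × 297.0 = 0.0120.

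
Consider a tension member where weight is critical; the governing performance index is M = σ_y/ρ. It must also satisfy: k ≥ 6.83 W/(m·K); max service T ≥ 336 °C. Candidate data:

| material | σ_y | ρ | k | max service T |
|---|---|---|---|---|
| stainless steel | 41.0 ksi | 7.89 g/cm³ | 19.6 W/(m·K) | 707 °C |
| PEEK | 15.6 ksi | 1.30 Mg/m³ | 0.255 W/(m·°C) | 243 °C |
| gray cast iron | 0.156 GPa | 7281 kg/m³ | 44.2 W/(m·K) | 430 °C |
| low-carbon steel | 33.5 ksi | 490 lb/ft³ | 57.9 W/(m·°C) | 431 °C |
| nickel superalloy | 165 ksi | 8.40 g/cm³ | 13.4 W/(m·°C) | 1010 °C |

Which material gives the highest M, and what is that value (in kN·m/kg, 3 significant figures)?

Screen on constraints: k ≥ 6.83 W/(m·K); max service T ≥ 336 °C. Survivors: stainless steel, gray cast iron, low-carbon steel, nickel superalloy.
Normalizing units and computing the index:
  stainless steel: σ_y = 282.7 MPa, ρ = 7890 kg/m³
  gray cast iron: σ_y = 156.0 MPa, ρ = 7281 kg/m³
  low-carbon steel: σ_y = 231.0 MPa, ρ = 7849 kg/m³
  nickel superalloy: σ_y = 1138 MPa, ρ = 8400 kg/m³
  nickel superalloy: M = 135 kN·m/kg
  stainless steel: M = 35.8 kN·m/kg
  low-carbon steel: M = 29.4 kN·m/kg
  gray cast iron: M = 21.4 kN·m/kg
The maximum is for nickel superalloy.

nickel superalloy, M = 135 kN·m/kg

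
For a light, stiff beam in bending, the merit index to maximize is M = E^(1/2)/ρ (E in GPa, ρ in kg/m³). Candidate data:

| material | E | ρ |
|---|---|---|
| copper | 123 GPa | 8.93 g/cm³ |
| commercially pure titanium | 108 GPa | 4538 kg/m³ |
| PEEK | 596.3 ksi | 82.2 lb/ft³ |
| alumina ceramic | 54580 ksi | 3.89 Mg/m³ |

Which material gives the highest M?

alumina ceramic

In SI units:
  copper: E = 123.0 GPa, ρ = 8930 kg/m³
  commercially pure titanium: E = 108.0 GPa, ρ = 4538 kg/m³
  PEEK: E = 4.111 GPa, ρ = 1317 kg/m³
  alumina ceramic: E = 376.3 GPa, ρ = 3890 kg/m³
  alumina ceramic: M = 4.99×10⁻³
  commercially pure titanium: M = 2.29×10⁻³
  PEEK: M = 1.54×10⁻³
  copper: M = 1.24×10⁻³
The maximum is for alumina ceramic.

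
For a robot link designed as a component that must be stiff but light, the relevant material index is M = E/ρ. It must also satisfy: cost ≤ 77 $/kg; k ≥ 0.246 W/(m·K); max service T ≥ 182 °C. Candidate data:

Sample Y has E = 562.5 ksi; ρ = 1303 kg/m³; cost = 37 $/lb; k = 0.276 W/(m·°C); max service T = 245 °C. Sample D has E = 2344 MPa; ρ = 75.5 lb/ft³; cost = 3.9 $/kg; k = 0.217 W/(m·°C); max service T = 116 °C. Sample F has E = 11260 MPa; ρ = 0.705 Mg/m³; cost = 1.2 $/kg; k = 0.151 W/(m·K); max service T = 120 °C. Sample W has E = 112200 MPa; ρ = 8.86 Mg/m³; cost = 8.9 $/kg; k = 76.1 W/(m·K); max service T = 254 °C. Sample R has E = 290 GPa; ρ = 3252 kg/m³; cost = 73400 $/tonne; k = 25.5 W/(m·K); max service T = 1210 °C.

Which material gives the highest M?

Screen on constraints: cost ≤ 77 $/kg; k ≥ 0.246 W/(m·K); max service T ≥ 182 °C. Survivors: sample W, sample R.
In SI units:
  sample W: E = 112.2 GPa, ρ = 8860 kg/m³
  sample R: E = 290.0 GPa, ρ = 3252 kg/m³
  sample R: M = 89.2 MN·m/kg
  sample W: M = 12.7 MN·m/kg
Highest index: sample R.

sample R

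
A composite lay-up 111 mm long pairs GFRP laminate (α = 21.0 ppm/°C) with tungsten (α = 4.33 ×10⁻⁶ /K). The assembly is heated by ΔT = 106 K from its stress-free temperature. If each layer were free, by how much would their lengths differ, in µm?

196 µm

Δα = |21.0 − 4.33|×10⁻⁶/K = 16.7×10⁻⁶/K.
ΔL_mismatch = Δα·L·ΔT = 16.7×10⁻⁶ × 111.0 mm × 106.0 K = 196 µm.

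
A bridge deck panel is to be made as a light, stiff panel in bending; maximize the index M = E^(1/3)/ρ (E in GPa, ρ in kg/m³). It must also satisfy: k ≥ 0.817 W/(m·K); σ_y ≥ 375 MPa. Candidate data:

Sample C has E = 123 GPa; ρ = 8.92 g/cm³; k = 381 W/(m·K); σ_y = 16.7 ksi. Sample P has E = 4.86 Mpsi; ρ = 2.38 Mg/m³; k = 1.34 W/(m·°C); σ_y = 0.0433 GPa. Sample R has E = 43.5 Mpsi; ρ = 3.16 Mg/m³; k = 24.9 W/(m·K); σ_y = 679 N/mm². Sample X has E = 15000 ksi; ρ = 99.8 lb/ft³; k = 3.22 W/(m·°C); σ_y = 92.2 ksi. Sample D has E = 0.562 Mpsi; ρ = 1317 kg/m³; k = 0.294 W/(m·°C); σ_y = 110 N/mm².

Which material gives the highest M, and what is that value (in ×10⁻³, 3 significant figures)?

Screen on constraints: k ≥ 0.817 W/(m·K); σ_y ≥ 375 MPa. Survivors: sample R, sample X.
After converting to SI:
  sample R: E = 299.9 GPa, ρ = 3160 kg/m³
  sample X: E = 103.4 GPa, ρ = 1599 kg/m³
  sample X: M = 2.94×10⁻³
  sample R: M = 2.12×10⁻³
Sample X ranks first.

sample X, M = 2.94×10⁻³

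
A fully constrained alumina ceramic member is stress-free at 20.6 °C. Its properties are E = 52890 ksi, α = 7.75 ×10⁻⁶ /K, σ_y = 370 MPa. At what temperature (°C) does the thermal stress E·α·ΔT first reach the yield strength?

152 °C

E = 52890 ksi = 364.7 GPa.
E·α·ΔT = 370.0 MPa ⇒ ΔT = 370.0 / (364.7×10³ × 7.75×10⁻⁶) = 130.9 K.
T = 20.6 + 130.9 = 151.5 °C.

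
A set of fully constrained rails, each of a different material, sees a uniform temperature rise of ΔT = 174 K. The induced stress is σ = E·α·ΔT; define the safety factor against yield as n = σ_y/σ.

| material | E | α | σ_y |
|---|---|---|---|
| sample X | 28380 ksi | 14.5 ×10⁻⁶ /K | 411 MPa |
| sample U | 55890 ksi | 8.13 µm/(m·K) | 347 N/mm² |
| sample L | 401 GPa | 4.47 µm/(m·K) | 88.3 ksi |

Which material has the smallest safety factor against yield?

With everything in SI (GPa, ×10⁻⁶/K, MPa):
  sample X: E = 195.7, α = 14.5, σ_y = 411.0 → σ = 494 MPa, n = 0.833
  sample U: E = 385.3, α = 8.13, σ_y = 347.0 → σ = 545 MPa, n = 0.637
  sample L: E = 401.0, α = 4.47, σ_y = 608.8 → σ = 312 MPa, n = 1.95
Sample U has the lowest safety factor, n = 0.637.

sample U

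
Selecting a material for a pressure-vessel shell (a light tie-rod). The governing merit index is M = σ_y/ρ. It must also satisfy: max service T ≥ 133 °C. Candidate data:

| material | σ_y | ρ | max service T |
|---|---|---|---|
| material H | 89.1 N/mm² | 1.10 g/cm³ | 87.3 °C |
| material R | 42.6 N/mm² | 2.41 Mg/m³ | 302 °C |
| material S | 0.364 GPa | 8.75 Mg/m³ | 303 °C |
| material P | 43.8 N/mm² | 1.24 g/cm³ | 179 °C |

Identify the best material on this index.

Screen on constraints: max service T ≥ 133 °C. Survivors: material R, material S, material P.
Putting every candidate on a common basis:
  material R: σ_y = 42.60 MPa, ρ = 2410 kg/m³
  material S: σ_y = 364.0 MPa, ρ = 8750 kg/m³
  material P: σ_y = 43.80 MPa, ρ = 1240 kg/m³
  material S: M = 41.6 kN·m/kg
  material P: M = 35.3 kN·m/kg
  material R: M = 17.7 kN·m/kg
Highest index: material S.

material S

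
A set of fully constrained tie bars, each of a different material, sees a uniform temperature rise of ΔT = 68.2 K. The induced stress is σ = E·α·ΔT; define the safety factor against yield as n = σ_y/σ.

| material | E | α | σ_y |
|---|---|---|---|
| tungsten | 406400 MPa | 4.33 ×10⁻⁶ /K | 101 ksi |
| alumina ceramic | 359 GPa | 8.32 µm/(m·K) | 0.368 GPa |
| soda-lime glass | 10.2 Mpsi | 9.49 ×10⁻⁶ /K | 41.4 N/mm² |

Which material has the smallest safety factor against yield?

With everything in SI (GPa, ×10⁻⁶/K, MPa):
  tungsten: E = 406.4, α = 4.33, σ_y = 696.4 → σ = 120 MPa, n = 5.80
  alumina ceramic: E = 359.0, α = 8.32, σ_y = 368.0 → σ = 204 MPa, n = 1.81
  soda-lime glass: E = 70.33, α = 9.49, σ_y = 41.40 → σ = 45.5 MPa, n = 0.910
Soda-lime glass has the lowest safety factor, n = 0.910.

soda-lime glass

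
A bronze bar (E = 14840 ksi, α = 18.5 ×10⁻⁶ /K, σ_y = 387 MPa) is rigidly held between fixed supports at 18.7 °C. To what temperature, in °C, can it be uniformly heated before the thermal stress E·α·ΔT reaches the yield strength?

E = 14840 ksi = 102.3 GPa.
E·α·ΔT = 387.0 MPa ⇒ ΔT = 387.0 / (102.3×10³ × 18.5×10⁻⁶) = 204.4 K.
T = 18.7 + 204.4 = 223.1 °C.

223 °C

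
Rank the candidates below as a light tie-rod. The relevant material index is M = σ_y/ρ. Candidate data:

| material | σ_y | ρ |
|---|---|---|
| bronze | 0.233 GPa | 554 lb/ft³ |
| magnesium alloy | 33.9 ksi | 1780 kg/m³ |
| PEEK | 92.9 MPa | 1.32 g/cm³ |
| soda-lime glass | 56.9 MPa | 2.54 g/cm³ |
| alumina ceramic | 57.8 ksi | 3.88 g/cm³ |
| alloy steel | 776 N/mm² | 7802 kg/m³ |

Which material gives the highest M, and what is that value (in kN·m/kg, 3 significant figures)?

magnesium alloy, M = 131 kN·m/kg

Convert each candidate to consistent units, then evaluate M:
  bronze: σ_y = 233.0 MPa, ρ = 8874 kg/m³
  magnesium alloy: σ_y = 233.7 MPa, ρ = 1780 kg/m³
  PEEK: σ_y = 92.90 MPa, ρ = 1320 kg/m³
  soda-lime glass: σ_y = 56.90 MPa, ρ = 2540 kg/m³
  alumina ceramic: σ_y = 398.5 MPa, ρ = 3880 kg/m³
  alloy steel: σ_y = 776.0 MPa, ρ = 7802 kg/m³
  magnesium alloy: M = 131 kN·m/kg
  alumina ceramic: M = 103 kN·m/kg
  alloy steel: M = 99.5 kN·m/kg
  PEEK: M = 70.4 kN·m/kg
  bronze: M = 26.3 kN·m/kg
  soda-lime glass: M = 22.4 kN·m/kg
Magnesium alloy has the largest M.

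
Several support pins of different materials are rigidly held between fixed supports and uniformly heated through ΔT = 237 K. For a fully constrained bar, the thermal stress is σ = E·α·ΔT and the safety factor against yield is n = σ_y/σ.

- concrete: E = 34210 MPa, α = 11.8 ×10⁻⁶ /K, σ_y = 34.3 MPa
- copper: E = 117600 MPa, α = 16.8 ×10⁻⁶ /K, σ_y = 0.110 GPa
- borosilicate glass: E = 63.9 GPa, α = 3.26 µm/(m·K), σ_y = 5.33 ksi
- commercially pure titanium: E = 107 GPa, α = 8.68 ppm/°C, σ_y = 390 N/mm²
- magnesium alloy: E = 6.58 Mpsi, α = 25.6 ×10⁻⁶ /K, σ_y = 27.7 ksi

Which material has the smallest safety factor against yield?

copper

In consistent units (E in GPa, α in ×10⁻⁶/K, σ_y in MPa):
  concrete: E = 34.21, α = 11.8, σ_y = 34.30 → σ = 95.7 MPa, n = 0.359
  copper: E = 117.6, α = 16.8, σ_y = 110.0 → σ = 468 MPa, n = 0.235
  borosilicate glass: E = 63.90, α = 3.26, σ_y = 36.75 → σ = 49.4 MPa, n = 0.744
  commercially pure titanium: E = 107.0, α = 8.68, σ_y = 390.0 → σ = 220 MPa, n = 1.77
  magnesium alloy: E = 45.37, α = 25.6, σ_y = 191.0 → σ = 275 MPa, n = 0.694
Copper has the lowest safety factor, n = 0.235.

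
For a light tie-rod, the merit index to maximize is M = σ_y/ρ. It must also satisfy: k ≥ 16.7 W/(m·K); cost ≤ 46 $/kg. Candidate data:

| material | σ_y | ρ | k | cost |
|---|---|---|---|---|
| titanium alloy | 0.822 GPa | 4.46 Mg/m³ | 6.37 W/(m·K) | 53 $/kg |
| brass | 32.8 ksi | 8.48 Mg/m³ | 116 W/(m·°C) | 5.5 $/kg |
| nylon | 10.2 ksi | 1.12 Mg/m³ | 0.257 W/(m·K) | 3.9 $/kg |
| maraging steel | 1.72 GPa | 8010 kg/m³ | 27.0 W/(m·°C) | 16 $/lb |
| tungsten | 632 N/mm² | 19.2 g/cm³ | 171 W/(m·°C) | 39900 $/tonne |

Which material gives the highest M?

maraging steel

Screen on constraints: k ≥ 16.7 W/(m·K); cost ≤ 46 $/kg. Survivors: brass, maraging steel, tungsten.
Putting every candidate on a common basis:
  brass: σ_y = 226.1 MPa, ρ = 8480 kg/m³
  maraging steel: σ_y = 1720 MPa, ρ = 8010 kg/m³
  tungsten: σ_y = 632.0 MPa, ρ = 19200 kg/m³
  maraging steel: M = 215 kN·m/kg
  tungsten: M = 32.9 kN·m/kg
  brass: M = 26.7 kN·m/kg
Highest index: maraging steel.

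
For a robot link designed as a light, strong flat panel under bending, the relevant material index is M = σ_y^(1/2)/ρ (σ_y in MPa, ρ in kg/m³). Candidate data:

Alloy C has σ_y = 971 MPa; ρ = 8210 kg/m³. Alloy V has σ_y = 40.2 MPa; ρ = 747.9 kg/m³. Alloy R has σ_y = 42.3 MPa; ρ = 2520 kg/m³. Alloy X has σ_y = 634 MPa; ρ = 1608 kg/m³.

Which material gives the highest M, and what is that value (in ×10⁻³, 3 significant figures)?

alloy X, M = 15.7×10⁻³

Computing M directly (units already consistent):
  alloy X: M = 15.7×10⁻³
  alloy V: M = 8.48×10⁻³
  alloy C: M = 3.80×10⁻³
  alloy R: M = 2.58×10⁻³
The maximum is for alloy X.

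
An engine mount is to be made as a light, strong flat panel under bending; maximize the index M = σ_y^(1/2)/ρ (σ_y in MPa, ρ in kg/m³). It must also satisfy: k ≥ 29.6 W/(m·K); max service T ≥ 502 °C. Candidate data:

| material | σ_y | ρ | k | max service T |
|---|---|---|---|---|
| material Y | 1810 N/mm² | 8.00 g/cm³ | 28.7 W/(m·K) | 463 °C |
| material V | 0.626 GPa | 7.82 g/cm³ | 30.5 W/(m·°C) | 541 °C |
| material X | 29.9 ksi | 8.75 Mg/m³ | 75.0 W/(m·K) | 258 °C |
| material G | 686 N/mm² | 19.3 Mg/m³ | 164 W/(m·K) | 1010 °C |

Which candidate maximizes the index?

material V

Screen on constraints: k ≥ 29.6 W/(m·K); max service T ≥ 502 °C. Survivors: material V, material G.
After converting to SI:
  material V: σ_y = 626.0 MPa, ρ = 7820 kg/m³
  material G: σ_y = 686.0 MPa, ρ = 19300 kg/m³
  material V: M = 3.20×10⁻³
  material G: M = 1.36×10⁻³
The maximum is for material V.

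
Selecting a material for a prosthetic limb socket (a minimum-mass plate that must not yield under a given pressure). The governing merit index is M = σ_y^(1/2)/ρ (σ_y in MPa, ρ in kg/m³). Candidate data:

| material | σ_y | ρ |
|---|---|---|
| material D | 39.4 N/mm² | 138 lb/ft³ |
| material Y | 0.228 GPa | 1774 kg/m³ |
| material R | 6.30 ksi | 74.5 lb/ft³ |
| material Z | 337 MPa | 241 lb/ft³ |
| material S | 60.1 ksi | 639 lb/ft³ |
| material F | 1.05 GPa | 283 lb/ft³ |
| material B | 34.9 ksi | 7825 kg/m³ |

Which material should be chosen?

material Y

Putting every candidate on a common basis:
  material D: σ_y = 39.40 MPa, ρ = 2211 kg/m³
  material Y: σ_y = 228.0 MPa, ρ = 1774 kg/m³
  material R: σ_y = 43.44 MPa, ρ = 1193 kg/m³
  material Z: σ_y = 337.0 MPa, ρ = 3860 kg/m³
  material S: σ_y = 414.4 MPa, ρ = 10240 kg/m³
  material F: σ_y = 1050 MPa, ρ = 4533 kg/m³
  material B: σ_y = 240.6 MPa, ρ = 7825 kg/m³
  material Y: M = 8.51×10⁻³
  material F: M = 7.15×10⁻³
  material R: M = 5.52×10⁻³
  material Z: M = 4.76×10⁻³
  material D: M = 2.84×10⁻³
  material S: M = 1.99×10⁻³
  material B: M = 1.98×10⁻³
The maximum is for material Y.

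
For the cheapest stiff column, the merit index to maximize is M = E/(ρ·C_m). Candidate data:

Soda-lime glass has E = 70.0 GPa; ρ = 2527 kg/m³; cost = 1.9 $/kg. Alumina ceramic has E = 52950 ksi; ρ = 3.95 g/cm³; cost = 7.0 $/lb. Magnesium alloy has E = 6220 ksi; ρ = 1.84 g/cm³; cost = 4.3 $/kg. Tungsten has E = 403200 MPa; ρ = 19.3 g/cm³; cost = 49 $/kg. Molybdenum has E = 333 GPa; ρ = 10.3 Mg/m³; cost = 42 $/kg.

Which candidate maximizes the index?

soda-lime glass

Normalizing units and computing the index:
  soda-lime glass: E = 70.00 GPa, ρ = 2527 kg/m³, cost = 1.900 $/kg
  alumina ceramic: E = 365.1 GPa, ρ = 3950 kg/m³, cost = 15.43 $/kg
  magnesium alloy: E = 42.89 GPa, ρ = 1840 kg/m³, cost = 4.300 $/kg
  tungsten: E = 403.2 GPa, ρ = 19300 kg/m³, cost = 49.00 $/kg
  molybdenum: E = 333.0 GPa, ρ = 10300 kg/m³, cost = 42.00 $/kg
  soda-lime glass: M = 14.6 MN·m per $
  alumina ceramic: M = 5.99 MN·m per $
  magnesium alloy: M = 5.42 MN·m per $
  molybdenum: M = 0.770 MN·m per $
  tungsten: M = 0.426 MN·m per $
Soda-lime glass ranks first.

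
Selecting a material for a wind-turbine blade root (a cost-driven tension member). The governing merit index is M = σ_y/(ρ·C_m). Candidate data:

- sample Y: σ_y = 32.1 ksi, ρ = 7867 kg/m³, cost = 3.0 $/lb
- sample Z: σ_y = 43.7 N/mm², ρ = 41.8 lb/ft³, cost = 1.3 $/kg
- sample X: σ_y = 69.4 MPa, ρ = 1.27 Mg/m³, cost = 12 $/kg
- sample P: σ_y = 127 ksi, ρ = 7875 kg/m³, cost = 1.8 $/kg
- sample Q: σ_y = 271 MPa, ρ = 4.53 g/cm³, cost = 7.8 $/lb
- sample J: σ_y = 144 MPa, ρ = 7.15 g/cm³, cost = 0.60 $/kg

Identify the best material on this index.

sample P

Putting every candidate on a common basis:
  sample Y: σ_y = 221.3 MPa, ρ = 7867 kg/m³, cost = 6.614 $/kg
  sample Z: σ_y = 43.70 MPa, ρ = 669.6 kg/m³, cost = 1.300 $/kg
  sample X: σ_y = 69.40 MPa, ρ = 1270 kg/m³, cost = 12.00 $/kg
  sample P: σ_y = 875.6 MPa, ρ = 7875 kg/m³, cost = 1.800 $/kg
  sample Q: σ_y = 271.0 MPa, ρ = 4530 kg/m³, cost = 17.20 $/kg
  sample J: σ_y = 144.0 MPa, ρ = 7150 kg/m³, cost = 0.6000 $/kg
  sample P: M = 61.8 kN·m per $
  sample Z: M = 50.2 kN·m per $
  sample J: M = 33.6 kN·m per $
  sample X: M = 4.55 kN·m per $
  sample Y: M = 4.25 kN·m per $
  sample Q: M = 3.48 kN·m per $
The maximum is for sample P.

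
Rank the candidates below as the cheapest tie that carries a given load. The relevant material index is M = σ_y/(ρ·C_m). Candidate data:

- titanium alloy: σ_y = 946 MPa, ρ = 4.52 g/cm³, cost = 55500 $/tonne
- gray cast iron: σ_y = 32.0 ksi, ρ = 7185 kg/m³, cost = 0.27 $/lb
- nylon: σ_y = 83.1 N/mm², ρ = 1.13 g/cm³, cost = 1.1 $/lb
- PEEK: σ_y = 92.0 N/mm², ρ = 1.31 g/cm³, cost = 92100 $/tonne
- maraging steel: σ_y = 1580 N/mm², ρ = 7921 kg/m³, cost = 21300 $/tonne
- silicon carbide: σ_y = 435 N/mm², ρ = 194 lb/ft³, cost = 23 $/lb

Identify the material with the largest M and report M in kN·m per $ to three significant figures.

gray cast iron, M = 51.6 kN·m per $

Normalizing units and computing the index:
  titanium alloy: σ_y = 946.0 MPa, ρ = 4520 kg/m³, cost = 55.50 $/kg
  gray cast iron: σ_y = 220.6 MPa, ρ = 7185 kg/m³, cost = 0.5952 $/kg
  nylon: σ_y = 83.10 MPa, ρ = 1130 kg/m³, cost = 2.425 $/kg
  PEEK: σ_y = 92.00 MPa, ρ = 1310 kg/m³, cost = 92.10 $/kg
  maraging steel: σ_y = 1580 MPa, ρ = 7921 kg/m³, cost = 21.30 $/kg
  silicon carbide: σ_y = 435.0 MPa, ρ = 3108 kg/m³, cost = 50.71 $/kg
  gray cast iron: M = 51.6 kN·m per $
  nylon: M = 30.3 kN·m per $
  maraging steel: M = 9.36 kN·m per $
  titanium alloy: M = 3.77 kN·m per $
  silicon carbide: M = 2.76 kN·m per $
  PEEK: M = 0.763 kN·m per $
Gray cast iron has the largest M.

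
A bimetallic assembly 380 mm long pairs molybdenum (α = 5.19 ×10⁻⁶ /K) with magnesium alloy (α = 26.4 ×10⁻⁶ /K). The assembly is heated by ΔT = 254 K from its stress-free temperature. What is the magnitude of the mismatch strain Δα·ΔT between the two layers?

5.39×10⁻³

Δα = |5.19 − 26.4|×10⁻⁶/K = 21.2×10⁻⁶/K.
Mismatch strain = Δα·ΔT = 21.2×10⁻⁶ × 254.0 = 5.39×10⁻³.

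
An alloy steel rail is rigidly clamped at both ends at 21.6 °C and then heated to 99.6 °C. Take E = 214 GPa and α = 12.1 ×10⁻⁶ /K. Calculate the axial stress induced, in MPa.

202 MPa

ΔT = 78.00 K. Constrained thermal stress σ = E·α·ΔT = 214.0×10³ MPa × 12.1×10⁻⁶ × 78.00 = 202 MPa (compressive).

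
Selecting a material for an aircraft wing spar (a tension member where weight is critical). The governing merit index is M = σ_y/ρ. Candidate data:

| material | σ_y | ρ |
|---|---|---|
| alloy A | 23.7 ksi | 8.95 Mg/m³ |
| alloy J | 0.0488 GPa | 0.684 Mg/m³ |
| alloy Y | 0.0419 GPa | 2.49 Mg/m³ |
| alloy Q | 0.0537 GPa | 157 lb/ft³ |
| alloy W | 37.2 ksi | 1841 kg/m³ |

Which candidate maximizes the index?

alloy W

Convert each candidate to consistent units, then evaluate M:
  alloy A: σ_y = 163.4 MPa, ρ = 8950 kg/m³
  alloy J: σ_y = 48.80 MPa, ρ = 684.0 kg/m³
  alloy Y: σ_y = 41.90 MPa, ρ = 2490 kg/m³
  alloy Q: σ_y = 53.70 MPa, ρ = 2515 kg/m³
  alloy W: σ_y = 256.5 MPa, ρ = 1841 kg/m³
  alloy W: M = 139 kN·m/kg
  alloy J: M = 71.3 kN·m/kg
  alloy Q: M = 21.4 kN·m/kg
  alloy A: M = 18.3 kN·m/kg
  alloy Y: M = 16.8 kN·m/kg
Alloy W ranks first.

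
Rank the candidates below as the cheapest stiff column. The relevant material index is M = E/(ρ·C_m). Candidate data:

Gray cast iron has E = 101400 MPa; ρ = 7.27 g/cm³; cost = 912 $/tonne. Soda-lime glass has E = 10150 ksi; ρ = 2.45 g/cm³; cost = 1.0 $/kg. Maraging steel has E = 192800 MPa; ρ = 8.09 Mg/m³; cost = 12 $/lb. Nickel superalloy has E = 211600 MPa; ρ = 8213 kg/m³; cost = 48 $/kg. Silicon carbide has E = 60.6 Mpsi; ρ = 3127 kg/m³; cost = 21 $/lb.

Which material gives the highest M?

Convert each candidate to consistent units, then evaluate M:
  gray cast iron: E = 101.4 GPa, ρ = 7270 kg/m³, cost = 0.9120 $/kg
  soda-lime glass: E = 69.98 GPa, ρ = 2450 kg/m³, cost = 1.000 $/kg
  maraging steel: E = 192.8 GPa, ρ = 8090 kg/m³, cost = 26.46 $/kg
  nickel superalloy: E = 211.6 GPa, ρ = 8213 kg/m³, cost = 48.00 $/kg
  silicon carbide: E = 417.8 GPa, ρ = 3127 kg/m³, cost = 46.30 $/kg
  soda-lime glass: M = 28.6 MN·m per $
  gray cast iron: M = 15.3 MN·m per $
  silicon carbide: M = 2.89 MN·m per $
  maraging steel: M = 0.901 MN·m per $
  nickel superalloy: M = 0.537 MN·m per $
Soda-lime glass has the largest M.

soda-lime glass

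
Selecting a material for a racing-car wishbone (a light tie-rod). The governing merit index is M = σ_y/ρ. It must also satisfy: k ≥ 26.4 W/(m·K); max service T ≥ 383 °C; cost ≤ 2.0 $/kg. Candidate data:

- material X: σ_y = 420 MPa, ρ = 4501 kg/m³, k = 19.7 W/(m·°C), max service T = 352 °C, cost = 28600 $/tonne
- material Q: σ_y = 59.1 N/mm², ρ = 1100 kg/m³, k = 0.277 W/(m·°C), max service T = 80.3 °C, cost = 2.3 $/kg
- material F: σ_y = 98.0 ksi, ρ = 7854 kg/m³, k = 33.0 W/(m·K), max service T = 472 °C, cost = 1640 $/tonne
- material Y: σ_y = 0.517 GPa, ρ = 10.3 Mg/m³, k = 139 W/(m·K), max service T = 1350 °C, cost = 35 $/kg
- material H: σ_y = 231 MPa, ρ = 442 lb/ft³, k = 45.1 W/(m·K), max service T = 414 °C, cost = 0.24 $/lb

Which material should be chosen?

Screen on constraints: k ≥ 26.4 W/(m·K); max service T ≥ 383 °C; cost ≤ 2.0 $/kg. Survivors: material F, material H.
In SI units:
  material F: σ_y = 675.7 MPa, ρ = 7854 kg/m³
  material H: σ_y = 231.0 MPa, ρ = 7080 kg/m³
  material F: M = 86.0 kN·m/kg
  material H: M = 32.6 kN·m/kg
Material F has the largest M.

material F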